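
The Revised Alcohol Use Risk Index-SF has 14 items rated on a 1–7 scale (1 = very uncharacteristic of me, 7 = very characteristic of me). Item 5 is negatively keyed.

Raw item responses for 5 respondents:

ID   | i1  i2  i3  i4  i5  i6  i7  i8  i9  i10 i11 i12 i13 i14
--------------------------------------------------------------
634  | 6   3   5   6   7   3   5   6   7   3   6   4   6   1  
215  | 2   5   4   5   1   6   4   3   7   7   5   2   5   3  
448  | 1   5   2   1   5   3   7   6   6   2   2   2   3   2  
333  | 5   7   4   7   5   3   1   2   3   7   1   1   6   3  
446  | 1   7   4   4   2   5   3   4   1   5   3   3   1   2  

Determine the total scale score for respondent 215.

Respondent 215 raw: 2, 5, 4, 5, 1, 6, 4, 3, 7, 7, 5, 2, 5, 3.
Reverse-coded (reversed = (1+7) − raw = 8 − raw):
  item 1: 2
  item 2: 5
  item 3: 4
  item 4: 5
  item 5: 8 − 1 = 7
  item 6: 6
  item 7: 4
  item 8: 3
  item 9: 7
  item 10: 7
  item 11: 5
  item 12: 2
  item 13: 5
  item 14: 3
Sum = 2 + 5 + 4 + 5 + 7 + 6 + 4 + 3 + 7 + 7 + 5 + 2 + 5 + 3 = 65

65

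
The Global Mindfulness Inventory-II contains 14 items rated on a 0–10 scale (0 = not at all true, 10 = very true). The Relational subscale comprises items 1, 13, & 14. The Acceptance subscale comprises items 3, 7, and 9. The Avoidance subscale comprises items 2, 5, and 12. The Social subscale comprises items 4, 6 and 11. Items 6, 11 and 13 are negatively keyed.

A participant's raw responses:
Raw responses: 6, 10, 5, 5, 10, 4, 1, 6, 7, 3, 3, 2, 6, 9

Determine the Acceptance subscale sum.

Acceptance items: 3, 7, 9.
  item 3: 5
  item 7: 1
  item 9: 7
Sum = 5 + 1 + 7 = 13

13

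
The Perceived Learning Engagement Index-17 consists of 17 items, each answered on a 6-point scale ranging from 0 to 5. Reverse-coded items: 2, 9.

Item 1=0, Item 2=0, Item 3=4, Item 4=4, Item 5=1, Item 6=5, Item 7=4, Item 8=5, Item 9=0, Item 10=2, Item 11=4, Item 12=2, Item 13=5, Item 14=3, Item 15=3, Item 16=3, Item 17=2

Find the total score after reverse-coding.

Reverse-coded items use 5 − raw:
  item 2: 5 − 0 = 5
  item 9: 5 − 0 = 5
Scored items: 0, 5, 4, 4, 1, 5, 4, 5, 5, 2, 4, 2, 5, 3, 3, 3, 2
Total = 0 + 5 + 4 + 4 + 1 + 5 + 4 + 5 + 5 + 2 + 4 + 2 + 5 + 3 + 3 + 3 + 2 = 57

57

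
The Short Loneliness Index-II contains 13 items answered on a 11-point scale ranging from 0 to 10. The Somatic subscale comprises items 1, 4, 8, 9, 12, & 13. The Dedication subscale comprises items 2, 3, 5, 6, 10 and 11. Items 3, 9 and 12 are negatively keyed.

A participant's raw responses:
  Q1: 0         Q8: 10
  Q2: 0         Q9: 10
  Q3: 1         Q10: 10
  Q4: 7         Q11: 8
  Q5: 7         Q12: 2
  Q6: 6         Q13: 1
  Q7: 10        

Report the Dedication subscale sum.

Dedication items: 2, 3, 5, 6, 10, 11.
Of these, item 3 is negatively keyed; reversed = (0+10) − raw = 10 − raw.
  item 2: 0
  item 3: 10 − 1 = 9
  item 5: 7
  item 6: 6
  item 10: 10
  item 11: 8
Sum = 0 + 9 + 7 + 6 + 10 + 8 = 40

40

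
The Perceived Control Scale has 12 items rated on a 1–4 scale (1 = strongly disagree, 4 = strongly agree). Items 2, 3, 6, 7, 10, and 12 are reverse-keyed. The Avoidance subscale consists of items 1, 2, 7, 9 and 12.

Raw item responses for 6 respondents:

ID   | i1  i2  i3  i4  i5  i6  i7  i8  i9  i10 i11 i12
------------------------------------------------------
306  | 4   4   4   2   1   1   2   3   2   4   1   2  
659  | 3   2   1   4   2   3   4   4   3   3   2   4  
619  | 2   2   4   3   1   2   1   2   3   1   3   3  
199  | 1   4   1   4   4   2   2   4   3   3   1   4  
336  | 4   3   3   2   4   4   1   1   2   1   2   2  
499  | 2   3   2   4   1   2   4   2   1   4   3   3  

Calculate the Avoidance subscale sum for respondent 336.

15

Respondent 336 raw: 4, 3, 3, 2, 4, 4, 1, 1, 2, 1, 2, 2.
Avoidance items: 1, 2, 7, 9, 12.
Reverse-coded (on a 1–4 scale, reversed = 5 − raw):
  item 1: 4
  item 2: 5 − 3 = 2
  item 7: 5 − 1 = 4
  item 9: 2
  item 12: 5 − 2 = 3
Sum = 4 + 2 + 4 + 2 + 3 = 15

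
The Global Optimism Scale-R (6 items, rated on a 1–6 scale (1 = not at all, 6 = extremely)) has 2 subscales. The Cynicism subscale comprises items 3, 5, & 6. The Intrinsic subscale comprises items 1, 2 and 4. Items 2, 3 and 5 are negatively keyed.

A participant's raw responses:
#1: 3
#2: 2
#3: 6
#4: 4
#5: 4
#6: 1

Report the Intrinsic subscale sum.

Intrinsic items: 1, 2, 4.
Of these, item 2 is negatively keyed; on a 1–6 scale, reversed = 7 − raw.
  item 1: 3
  item 2: 7 − 2 = 5
  item 4: 4
Sum = 3 + 5 + 4 = 12

12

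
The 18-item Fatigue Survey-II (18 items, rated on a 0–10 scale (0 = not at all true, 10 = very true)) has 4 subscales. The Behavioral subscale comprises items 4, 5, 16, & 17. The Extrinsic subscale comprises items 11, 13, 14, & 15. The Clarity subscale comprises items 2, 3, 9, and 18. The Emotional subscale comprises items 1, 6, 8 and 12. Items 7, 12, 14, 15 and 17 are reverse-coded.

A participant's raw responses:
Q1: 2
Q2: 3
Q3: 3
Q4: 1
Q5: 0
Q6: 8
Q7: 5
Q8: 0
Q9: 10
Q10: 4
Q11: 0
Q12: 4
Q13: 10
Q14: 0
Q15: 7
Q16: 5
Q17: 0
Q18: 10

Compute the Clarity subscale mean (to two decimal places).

Clarity items: 2, 3, 9, 18.
  item 2: 3
  item 3: 3
  item 9: 10
  item 18: 10
Sum = 3 + 3 + 10 + 10 = 26
Mean = 26 / 4 = 6.50

6.50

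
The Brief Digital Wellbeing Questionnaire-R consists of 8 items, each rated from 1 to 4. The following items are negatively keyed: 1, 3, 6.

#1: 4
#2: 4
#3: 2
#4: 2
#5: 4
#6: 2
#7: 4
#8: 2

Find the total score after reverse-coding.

Reversing items 1, 3, and 6 with 5 − raw:
Total = (5−4) + 4 + (5−2) + 2 + 4 + (5−2) + 4 + 2
      = 1 + 4 + 3 + 2 + 4 + 3 + 4 + 2 = 23

23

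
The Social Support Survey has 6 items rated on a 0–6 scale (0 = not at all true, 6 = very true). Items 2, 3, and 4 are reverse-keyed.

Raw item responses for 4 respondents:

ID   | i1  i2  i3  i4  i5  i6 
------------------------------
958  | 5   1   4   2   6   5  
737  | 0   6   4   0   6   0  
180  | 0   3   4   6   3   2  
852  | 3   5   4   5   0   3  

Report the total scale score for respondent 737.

14

Respondent 737 raw: 0, 6, 4, 0, 6, 0.
Reverse-coded (reversed = (0+6) − raw = 6 − raw):
  item 1: 0
  item 2: 6 − 6 = 0
  item 3: 6 − 4 = 2
  item 4: 6 − 0 = 6
  item 5: 6
  item 6: 0
Sum = 0 + 0 + 2 + 6 + 6 + 0 = 14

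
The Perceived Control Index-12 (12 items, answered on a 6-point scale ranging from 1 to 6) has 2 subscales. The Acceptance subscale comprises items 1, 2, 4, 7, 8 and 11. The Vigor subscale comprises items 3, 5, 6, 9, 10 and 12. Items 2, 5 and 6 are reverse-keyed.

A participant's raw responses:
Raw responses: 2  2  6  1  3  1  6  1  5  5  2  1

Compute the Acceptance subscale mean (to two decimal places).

2.83

Acceptance items: 1, 2, 4, 7, 8, 11.
Of these, item 2 is reverse-keyed; reversed = (1+6) − raw = 7 − raw.
  item 1: 2
  item 2: 7 − 2 = 5
  item 4: 1
  item 7: 6
  item 8: 1
  item 11: 2
Sum = 2 + 5 + 1 + 6 + 1 + 2 = 17
Mean = 17 / 6 = 2.83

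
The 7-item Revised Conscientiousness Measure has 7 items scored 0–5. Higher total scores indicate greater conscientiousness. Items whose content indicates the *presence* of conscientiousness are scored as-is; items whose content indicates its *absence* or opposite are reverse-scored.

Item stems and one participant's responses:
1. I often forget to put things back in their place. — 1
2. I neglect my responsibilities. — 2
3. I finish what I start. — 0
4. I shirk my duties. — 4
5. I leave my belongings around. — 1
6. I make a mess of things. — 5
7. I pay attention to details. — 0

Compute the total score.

12

Items 1, 2, 4, 5, 6 describe the absence/opposite of conscientiousness → reverse-score.
reverse-coded value = 5 − response.
  item 1: 5 − 1 = 4
  item 2: 5 − 2 = 3
  item 3: 0
  item 4: 5 − 4 = 1
  item 5: 5 − 1 = 4
  item 6: 5 − 5 = 0
  item 7: 0
Total = 4 + 3 + 0 + 1 + 4 + 0 + 0 = 12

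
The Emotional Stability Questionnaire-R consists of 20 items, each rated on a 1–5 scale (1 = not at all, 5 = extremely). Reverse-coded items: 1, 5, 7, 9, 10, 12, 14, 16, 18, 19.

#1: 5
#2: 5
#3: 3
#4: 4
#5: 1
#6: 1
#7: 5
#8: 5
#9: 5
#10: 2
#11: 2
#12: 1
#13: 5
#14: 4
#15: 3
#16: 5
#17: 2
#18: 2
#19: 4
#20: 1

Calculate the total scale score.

57

Reversing items 1, 5, 7, 9, 10, 12, 14, 16, 18, and 19 with 6 − raw:
Total = (6−5) + 5 + 3 + 4 + (6−1) + 1 + (6−5) + 5 + (6−5) + (6−2) + 2 + (6−1) + 5 + (6−4) + 3 + (6−5) + 2 + (6−2) + (6−4) + 1
      = 1 + 5 + 3 + 4 + 5 + 1 + 1 + 5 + 1 + 4 + 2 + 5 + 5 + 2 + 3 + 1 + 2 + 4 + 2 + 1 = 57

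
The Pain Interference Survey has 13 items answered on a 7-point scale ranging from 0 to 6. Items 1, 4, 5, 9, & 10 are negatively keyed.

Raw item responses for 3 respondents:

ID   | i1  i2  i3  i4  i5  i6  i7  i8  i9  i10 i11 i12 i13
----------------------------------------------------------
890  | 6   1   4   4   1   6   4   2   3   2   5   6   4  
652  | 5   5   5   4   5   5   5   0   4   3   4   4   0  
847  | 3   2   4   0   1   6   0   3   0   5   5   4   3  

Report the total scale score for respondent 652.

Respondent 652 raw: 5, 5, 5, 4, 5, 5, 5, 0, 4, 3, 4, 4, 0.
Reverse-coded (on a 0–6 scale, reversed = 6 − raw):
  item 1: 6 − 5 = 1
  item 2: 5
  item 3: 5
  item 4: 6 − 4 = 2
  item 5: 6 − 5 = 1
  item 6: 5
  item 7: 5
  item 8: 0
  item 9: 6 − 4 = 2
  item 10: 6 − 3 = 3
  item 11: 4
  item 12: 4
  item 13: 0
Sum = 1 + 5 + 5 + 2 + 1 + 5 + 5 + 0 + 2 + 3 + 4 + 4 + 0 = 37

37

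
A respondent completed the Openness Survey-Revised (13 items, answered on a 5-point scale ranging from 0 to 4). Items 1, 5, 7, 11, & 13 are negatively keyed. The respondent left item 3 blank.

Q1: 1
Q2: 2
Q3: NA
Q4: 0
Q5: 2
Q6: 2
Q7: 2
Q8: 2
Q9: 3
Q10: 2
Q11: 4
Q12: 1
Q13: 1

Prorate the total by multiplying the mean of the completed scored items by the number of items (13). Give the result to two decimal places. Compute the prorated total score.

Reverse-coded (on a 0–4 scale, reversed = 4 − raw):
  item 1: 4 − 1 = 3
  item 5: 4 − 2 = 2
  item 7: 4 − 2 = 2
  item 11: 4 − 4 = 0
  item 13: 4 − 1 = 3
Completed scored items (12 of 13): 3, 2, 0, 2, 2, 2, 2, 3, 2, 0, 1, 3; sum = 22.
Person mean = 22 / 12 ≈ 1.8333
Prorated total = (22 / 12) × 13 = 23.83 (to 2 dp)

23.83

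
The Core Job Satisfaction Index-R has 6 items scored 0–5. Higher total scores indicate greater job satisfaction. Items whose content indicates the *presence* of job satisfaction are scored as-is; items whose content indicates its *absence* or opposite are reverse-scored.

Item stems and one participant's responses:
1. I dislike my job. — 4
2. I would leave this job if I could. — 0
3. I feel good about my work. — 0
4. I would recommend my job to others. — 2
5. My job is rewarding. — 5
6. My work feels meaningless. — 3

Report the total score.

15

Items 1, 2, 6 describe the absence/opposite of job satisfaction → reverse-score.
reverse-coded value = 5 − response.
  item 1: 5 − 4 = 1
  item 2: 5 − 0 = 5
  item 3: 0
  item 4: 2
  item 5: 5
  item 6: 5 − 3 = 2
Total = 1 + 5 + 0 + 2 + 5 + 2 = 15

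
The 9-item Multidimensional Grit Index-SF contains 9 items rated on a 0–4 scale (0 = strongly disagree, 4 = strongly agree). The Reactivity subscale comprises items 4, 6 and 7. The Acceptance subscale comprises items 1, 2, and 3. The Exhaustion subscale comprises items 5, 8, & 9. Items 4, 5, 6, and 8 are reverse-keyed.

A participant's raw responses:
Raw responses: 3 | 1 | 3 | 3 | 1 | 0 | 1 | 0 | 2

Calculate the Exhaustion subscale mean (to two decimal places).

3.00

Exhaustion items: 5, 8, 9.
Of these, items 5 and 8 are reverse-keyed; reverse-coded value = 4 − response.
  item 5: 4 − 1 = 3
  item 8: 4 − 0 = 4
  item 9: 2
Sum = 3 + 4 + 2 = 9
Mean = 9 / 3 = 3.00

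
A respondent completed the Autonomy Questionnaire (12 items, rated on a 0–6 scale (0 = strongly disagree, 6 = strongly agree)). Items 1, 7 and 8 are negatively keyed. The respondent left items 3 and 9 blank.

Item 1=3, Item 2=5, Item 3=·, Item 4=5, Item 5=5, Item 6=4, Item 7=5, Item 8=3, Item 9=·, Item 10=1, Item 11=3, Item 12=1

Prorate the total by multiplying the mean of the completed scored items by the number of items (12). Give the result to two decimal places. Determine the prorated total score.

37.20

Reverse-coded (reverse-coded value = 6 − response):
  item 1: 6 − 3 = 3
  item 7: 6 − 5 = 1
  item 8: 6 − 3 = 3
Completed scored items (10 of 12): 3, 5, 5, 5, 4, 1, 3, 1, 3, 1; sum = 31.
Person mean = 31 / 10 ≈ 3.1000
Prorated total = (31 / 10) × 12 = 37.20 (to 2 dp)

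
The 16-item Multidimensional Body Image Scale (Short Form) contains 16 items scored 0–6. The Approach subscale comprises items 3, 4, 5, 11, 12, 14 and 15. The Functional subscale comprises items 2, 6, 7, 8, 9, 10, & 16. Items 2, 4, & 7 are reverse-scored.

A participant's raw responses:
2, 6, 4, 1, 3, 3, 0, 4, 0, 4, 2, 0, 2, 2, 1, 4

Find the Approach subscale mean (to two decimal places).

2.43

Approach items: 3, 4, 5, 11, 12, 14, 15.
Of these, item 4 is reverse-scored; on a 0–6 scale, reversed = 6 − raw.
  item 3: 4
  item 4: 6 − 1 = 5
  item 5: 3
  item 11: 2
  item 12: 0
  item 14: 2
  item 15: 1
Sum = 4 + 5 + 3 + 2 + 0 + 2 + 1 = 17
Mean = 17 / 7 = 2.43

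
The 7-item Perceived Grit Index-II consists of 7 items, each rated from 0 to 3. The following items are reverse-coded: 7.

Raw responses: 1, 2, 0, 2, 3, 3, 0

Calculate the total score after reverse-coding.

Reverse-coded items use 3 − raw:
  item 7: 3 − 0 = 3
After reverse-coding: 1, 2, 0, 2, 3, 3, 3
Total = 1 + 2 + 0 + 2 + 3 + 3 + 3 = 14

14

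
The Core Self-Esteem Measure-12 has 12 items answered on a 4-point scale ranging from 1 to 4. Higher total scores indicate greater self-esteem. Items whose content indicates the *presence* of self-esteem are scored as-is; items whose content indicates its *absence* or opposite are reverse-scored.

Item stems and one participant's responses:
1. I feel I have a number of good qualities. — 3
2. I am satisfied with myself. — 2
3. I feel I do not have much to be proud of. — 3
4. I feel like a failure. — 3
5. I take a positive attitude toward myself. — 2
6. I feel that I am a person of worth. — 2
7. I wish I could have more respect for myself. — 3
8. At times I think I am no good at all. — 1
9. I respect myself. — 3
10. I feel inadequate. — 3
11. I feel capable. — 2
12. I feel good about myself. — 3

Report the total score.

29

Items 3, 4, 7, 8, 10 describe the absence/opposite of self-esteem → reverse-score.
on a 1–4 scale, reversed = 5 − raw.
  item 1: 3
  item 2: 2
  item 3: 5 − 3 = 2
  item 4: 5 − 3 = 2
  item 5: 2
  item 6: 2
  item 7: 5 − 3 = 2
  item 8: 5 − 1 = 4
  item 9: 3
  item 10: 5 − 3 = 2
  item 11: 2
  item 12: 3
Total = 3 + 2 + 2 + 2 + 2 + 2 + 2 + 4 + 3 + 2 + 2 + 3 = 29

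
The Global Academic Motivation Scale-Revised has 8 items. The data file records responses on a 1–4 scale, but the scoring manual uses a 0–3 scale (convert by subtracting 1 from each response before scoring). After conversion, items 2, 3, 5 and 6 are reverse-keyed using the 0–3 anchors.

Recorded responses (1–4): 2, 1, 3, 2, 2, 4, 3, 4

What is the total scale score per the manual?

Convert to 0–3: 1, 0, 2, 1, 1, 3, 2, 3
Reverse-coded (reversed = (0+3) − raw = 3 − raw):
  item 2: 3 − 0 = 3
  item 3: 3 − 2 = 1
  item 5: 3 − 1 = 2
  item 6: 3 − 3 = 0
Scored: 1, 3, 1, 1, 2, 0, 2, 3
Total = 13

13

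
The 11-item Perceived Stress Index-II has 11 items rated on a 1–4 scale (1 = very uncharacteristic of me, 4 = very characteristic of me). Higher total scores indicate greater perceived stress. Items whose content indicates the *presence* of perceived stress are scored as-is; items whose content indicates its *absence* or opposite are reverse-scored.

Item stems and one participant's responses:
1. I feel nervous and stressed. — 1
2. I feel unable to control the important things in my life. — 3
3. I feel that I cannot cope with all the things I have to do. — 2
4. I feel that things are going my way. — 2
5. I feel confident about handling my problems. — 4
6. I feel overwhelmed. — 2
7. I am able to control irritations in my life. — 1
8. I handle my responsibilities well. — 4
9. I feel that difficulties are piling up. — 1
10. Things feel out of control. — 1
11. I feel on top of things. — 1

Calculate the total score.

23

Items 4, 5, 7, 8, 11 describe the absence/opposite of perceived stress → reverse-score.
reversed = (1+4) − raw = 5 − raw.
  item 1: 1
  item 2: 3
  item 3: 2
  item 4: 5 − 2 = 3
  item 5: 5 − 4 = 1
  item 6: 2
  item 7: 5 − 1 = 4
  item 8: 5 − 4 = 1
  item 9: 1
  item 10: 1
  item 11: 5 − 1 = 4
Total = 1 + 3 + 2 + 3 + 1 + 2 + 4 + 1 + 1 + 1 + 4 = 23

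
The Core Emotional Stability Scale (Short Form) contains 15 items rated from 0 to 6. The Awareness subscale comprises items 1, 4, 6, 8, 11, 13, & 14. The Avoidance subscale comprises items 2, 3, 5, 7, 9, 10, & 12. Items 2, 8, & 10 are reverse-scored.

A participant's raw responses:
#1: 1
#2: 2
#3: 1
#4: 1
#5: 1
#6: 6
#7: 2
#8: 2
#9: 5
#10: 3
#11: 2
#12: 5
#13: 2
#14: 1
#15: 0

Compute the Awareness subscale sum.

Awareness items: 1, 4, 6, 8, 11, 13, 14.
Of these, item 8 is reverse-scored; reverse-coded value = 6 − response.
  item 1: 1
  item 4: 1
  item 6: 6
  item 8: 6 − 2 = 4
  item 11: 2
  item 13: 2
  item 14: 1
Sum = 1 + 1 + 6 + 4 + 2 + 2 + 1 = 17

17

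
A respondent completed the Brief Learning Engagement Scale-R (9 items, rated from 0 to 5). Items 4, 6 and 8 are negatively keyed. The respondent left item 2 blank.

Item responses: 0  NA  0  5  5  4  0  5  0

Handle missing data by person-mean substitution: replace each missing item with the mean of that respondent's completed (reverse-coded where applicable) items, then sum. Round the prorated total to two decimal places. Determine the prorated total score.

Reverse-coded (on a 0–5 scale, reversed = 5 − raw):
  item 4: 5 − 5 = 0
  item 6: 5 − 4 = 1
  item 8: 5 − 5 = 0
Completed scored items (8 of 9): 0, 0, 0, 5, 1, 0, 0, 0; sum = 6.
Person mean = 6 / 8 ≈ 0.7500
Prorated total = (6 / 8) × 9 = 6.75 (to 2 dp)

6.75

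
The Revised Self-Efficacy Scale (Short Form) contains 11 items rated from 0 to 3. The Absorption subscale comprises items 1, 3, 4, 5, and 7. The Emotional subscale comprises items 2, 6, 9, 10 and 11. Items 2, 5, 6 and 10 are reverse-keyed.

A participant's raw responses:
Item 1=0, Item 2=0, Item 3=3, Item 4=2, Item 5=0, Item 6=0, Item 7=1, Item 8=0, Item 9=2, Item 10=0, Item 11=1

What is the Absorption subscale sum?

Absorption items: 1, 3, 4, 5, 7.
Of these, item 5 is reverse-keyed; reversed = (0+3) − raw = 3 − raw.
  item 1: 0
  item 3: 3
  item 4: 2
  item 5: 3 − 0 = 3
  item 7: 1
Sum = 0 + 3 + 2 + 3 + 1 = 9

9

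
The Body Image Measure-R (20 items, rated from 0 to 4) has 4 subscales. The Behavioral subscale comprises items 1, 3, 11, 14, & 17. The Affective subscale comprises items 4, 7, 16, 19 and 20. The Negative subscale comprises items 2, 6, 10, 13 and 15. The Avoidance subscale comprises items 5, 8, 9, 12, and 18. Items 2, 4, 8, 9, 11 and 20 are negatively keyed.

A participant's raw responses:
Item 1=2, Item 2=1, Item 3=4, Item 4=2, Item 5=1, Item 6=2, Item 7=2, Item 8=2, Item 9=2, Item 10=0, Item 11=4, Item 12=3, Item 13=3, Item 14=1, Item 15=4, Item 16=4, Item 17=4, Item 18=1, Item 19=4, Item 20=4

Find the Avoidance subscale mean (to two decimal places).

Avoidance items: 5, 8, 9, 12, 18.
Of these, items 8 & 9 are negatively keyed; reversed = (0+4) − raw = 4 − raw.
  item 5: 1
  item 8: 4 − 2 = 2
  item 9: 4 − 2 = 2
  item 12: 3
  item 18: 1
Sum = 1 + 2 + 2 + 3 + 1 = 9
Mean = 9 / 5 = 1.80

1.80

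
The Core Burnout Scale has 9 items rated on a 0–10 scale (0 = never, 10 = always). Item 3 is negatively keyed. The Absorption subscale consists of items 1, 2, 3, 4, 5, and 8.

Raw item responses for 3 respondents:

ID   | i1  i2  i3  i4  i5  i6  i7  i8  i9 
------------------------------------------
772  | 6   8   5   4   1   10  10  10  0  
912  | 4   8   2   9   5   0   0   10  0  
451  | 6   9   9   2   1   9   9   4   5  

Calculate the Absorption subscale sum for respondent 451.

Respondent 451 raw: 6, 9, 9, 2, 1, 9, 9, 4, 5.
Absorption items: 1, 2, 3, 4, 5, 8.
Reverse-coded (reversed = (0+10) − raw = 10 − raw):
  item 1: 6
  item 2: 9
  item 3: 10 − 9 = 1
  item 4: 2
  item 5: 1
  item 8: 4
Sum = 6 + 9 + 1 + 2 + 1 + 4 = 23

23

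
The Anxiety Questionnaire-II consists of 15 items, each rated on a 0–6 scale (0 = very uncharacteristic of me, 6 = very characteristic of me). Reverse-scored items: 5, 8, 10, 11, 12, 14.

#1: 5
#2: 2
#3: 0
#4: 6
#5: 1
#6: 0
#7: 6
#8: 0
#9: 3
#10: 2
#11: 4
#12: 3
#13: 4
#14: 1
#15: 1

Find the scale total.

52

Reversing items 5, 8, 10, 11, 12, & 14 with 6 − raw:
Total = 5 + 2 + 0 + 6 + (6−1) + 0 + 6 + (6−0) + 3 + (6−2) + (6−4) + (6−3) + 4 + (6−1) + 1
      = 5 + 2 + 0 + 6 + 5 + 0 + 6 + 6 + 3 + 4 + 2 + 3 + 4 + 5 + 1 = 52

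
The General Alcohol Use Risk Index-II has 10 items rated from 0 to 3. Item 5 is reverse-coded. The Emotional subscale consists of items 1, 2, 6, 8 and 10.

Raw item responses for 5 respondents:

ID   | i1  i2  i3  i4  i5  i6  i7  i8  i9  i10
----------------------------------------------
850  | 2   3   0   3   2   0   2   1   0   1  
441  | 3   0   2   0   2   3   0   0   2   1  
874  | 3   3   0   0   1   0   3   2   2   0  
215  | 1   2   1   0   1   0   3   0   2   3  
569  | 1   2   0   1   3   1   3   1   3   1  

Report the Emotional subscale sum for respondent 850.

7

Respondent 850 raw: 2, 3, 0, 3, 2, 0, 2, 1, 0, 1.
Emotional items: 1, 2, 6, 8, 10.
Reverse-coded (on a 0–3 scale, reversed = 3 − raw):
  item 1: 2
  item 2: 3
  item 6: 0
  item 8: 1
  item 10: 1
Sum = 2 + 3 + 0 + 1 + 1 = 7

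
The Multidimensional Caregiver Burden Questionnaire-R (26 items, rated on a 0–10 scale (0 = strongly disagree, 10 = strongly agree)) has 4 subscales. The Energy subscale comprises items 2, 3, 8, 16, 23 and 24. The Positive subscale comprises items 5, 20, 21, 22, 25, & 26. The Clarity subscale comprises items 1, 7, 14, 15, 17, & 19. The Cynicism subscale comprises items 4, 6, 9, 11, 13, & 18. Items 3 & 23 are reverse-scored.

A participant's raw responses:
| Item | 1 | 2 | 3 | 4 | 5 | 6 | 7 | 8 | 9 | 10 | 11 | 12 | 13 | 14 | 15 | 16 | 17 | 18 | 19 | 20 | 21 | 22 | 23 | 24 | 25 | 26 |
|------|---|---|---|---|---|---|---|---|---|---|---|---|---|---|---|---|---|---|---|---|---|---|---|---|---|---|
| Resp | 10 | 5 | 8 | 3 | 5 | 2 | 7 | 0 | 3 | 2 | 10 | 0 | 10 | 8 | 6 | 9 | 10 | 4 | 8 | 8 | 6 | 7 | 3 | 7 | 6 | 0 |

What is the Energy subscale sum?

Energy items: 2, 3, 8, 16, 23, 24.
Of these, items 3 & 23 are reverse-scored; on a 0–10 scale, reversed = 10 − raw.
  item 2: 5
  item 3: 10 − 8 = 2
  item 8: 0
  item 16: 9
  item 23: 10 − 3 = 7
  item 24: 7
Sum = 5 + 2 + 0 + 9 + 7 + 7 = 30

30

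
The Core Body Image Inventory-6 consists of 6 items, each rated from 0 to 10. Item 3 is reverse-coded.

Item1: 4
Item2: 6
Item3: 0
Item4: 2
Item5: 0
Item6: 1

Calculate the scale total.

Reverse-coded items (reversed = (0+10) − raw = 10 − raw):
  item 3: 10 − 0 = 10
Scored items: 4, 6, 10, 2, 0, 1
Total = 4 + 6 + 10 + 2 + 0 + 1 = 23

23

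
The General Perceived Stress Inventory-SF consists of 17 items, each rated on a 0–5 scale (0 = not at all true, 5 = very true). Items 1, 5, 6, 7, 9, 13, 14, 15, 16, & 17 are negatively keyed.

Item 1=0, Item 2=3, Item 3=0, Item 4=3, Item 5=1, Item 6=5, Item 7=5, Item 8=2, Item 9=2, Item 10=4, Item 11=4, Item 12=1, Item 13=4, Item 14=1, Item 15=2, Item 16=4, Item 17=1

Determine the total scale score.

Negatively keyed items use 5 − raw:
  item 1: 5 − 0 = 5
  item 5: 5 − 1 = 4
  item 6: 5 − 5 = 0
  item 7: 5 − 5 = 0
  item 9: 5 − 2 = 3
  item 13: 5 − 4 = 1
  item 14: 5 − 1 = 4
  item 15: 5 − 2 = 3
  item 16: 5 − 4 = 1
  item 17: 5 − 1 = 4
Scored items: 5, 3, 0, 3, 4, 0, 0, 2, 3, 4, 4, 1, 1, 4, 3, 1, 4
Total = 5 + 3 + 0 + 3 + 4 + 0 + 0 + 2 + 3 + 4 + 4 + 1 + 1 + 4 + 3 + 1 + 4 = 42

42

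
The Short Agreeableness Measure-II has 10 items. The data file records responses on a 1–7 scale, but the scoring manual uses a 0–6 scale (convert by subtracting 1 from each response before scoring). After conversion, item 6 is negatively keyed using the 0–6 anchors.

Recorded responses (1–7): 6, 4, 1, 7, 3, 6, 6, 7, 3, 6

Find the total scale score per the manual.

35

Convert to 0–6: 5, 3, 0, 6, 2, 5, 5, 6, 2, 5
Reverse-coded (reverse-coded value = 6 − response):
  item 6: 6 − 5 = 1
Scored: 5, 3, 0, 6, 2, 1, 5, 6, 2, 5
Total = 35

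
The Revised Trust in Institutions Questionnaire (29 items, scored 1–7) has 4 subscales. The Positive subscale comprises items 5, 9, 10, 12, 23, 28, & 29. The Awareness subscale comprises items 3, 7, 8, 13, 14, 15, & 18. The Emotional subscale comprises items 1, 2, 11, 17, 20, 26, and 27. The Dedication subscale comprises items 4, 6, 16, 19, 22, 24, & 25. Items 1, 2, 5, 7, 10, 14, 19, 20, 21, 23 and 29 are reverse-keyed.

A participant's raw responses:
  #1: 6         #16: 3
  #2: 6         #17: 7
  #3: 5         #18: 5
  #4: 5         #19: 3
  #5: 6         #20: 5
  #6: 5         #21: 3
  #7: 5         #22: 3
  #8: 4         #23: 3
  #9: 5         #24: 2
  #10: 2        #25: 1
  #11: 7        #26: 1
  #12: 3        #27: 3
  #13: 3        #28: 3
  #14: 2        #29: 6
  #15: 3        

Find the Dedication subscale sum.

24

Dedication items: 4, 6, 16, 19, 22, 24, 25.
Of these, item 19 is reverse-keyed; reversed = (1+7) − raw = 8 − raw.
  item 4: 5
  item 6: 5
  item 16: 3
  item 19: 8 − 3 = 5
  item 22: 3
  item 24: 2
  item 25: 1
Sum = 5 + 5 + 3 + 5 + 3 + 2 + 1 = 24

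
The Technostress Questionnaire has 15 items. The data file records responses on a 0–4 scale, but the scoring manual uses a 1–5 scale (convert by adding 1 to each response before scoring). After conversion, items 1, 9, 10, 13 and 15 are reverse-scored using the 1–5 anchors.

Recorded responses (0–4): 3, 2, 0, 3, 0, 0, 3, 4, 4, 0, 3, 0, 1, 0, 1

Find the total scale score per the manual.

41

Convert to 1–5: 4, 3, 1, 4, 1, 1, 4, 5, 5, 1, 4, 1, 2, 1, 2
Reverse-coded (reverse-coded value = 6 − response):
  item 1: 6 − 4 = 2
  item 9: 6 − 5 = 1
  item 10: 6 − 1 = 5
  item 13: 6 − 2 = 4
  item 15: 6 − 2 = 4
Scored: 2, 3, 1, 4, 1, 1, 4, 5, 1, 5, 4, 1, 4, 1, 4
Total = 41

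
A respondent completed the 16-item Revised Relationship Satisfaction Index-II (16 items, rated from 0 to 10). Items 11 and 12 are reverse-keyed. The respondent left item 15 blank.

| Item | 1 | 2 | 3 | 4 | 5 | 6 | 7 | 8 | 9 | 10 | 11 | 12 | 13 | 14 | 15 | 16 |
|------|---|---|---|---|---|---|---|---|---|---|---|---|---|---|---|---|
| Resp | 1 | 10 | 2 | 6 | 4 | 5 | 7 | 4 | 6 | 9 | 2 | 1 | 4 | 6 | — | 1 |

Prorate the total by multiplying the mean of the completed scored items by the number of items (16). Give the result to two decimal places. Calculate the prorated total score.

87.47

Reverse-coded (reverse-coded value = 10 − response):
  item 11: 10 − 2 = 8
  item 12: 10 − 1 = 9
Completed scored items (15 of 16): 1, 10, 2, 6, 4, 5, 7, 4, 6, 9, 8, 9, 4, 6, 1; sum = 82.
Person mean = 82 / 15 ≈ 5.4667
Prorated total = (82 / 15) × 16 = 87.47 (to 2 dp)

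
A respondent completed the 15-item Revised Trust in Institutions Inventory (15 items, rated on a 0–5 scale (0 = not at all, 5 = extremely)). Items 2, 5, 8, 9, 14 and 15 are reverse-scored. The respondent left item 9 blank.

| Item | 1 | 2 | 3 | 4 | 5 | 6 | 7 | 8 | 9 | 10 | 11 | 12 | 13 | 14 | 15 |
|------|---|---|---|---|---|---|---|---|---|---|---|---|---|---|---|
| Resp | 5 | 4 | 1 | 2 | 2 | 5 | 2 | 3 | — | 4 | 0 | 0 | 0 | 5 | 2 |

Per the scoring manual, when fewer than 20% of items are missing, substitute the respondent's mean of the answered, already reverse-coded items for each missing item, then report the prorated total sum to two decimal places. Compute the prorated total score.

Reverse-coded (reversed = (0+5) − raw = 5 − raw):
  item 2: 5 − 4 = 1
  item 5: 5 − 2 = 3
  item 8: 5 − 3 = 2
  item 14: 5 − 5 = 0
  item 15: 5 − 2 = 3
Completed scored items (14 of 15): 5, 1, 1, 2, 3, 5, 2, 2, 4, 0, 0, 0, 0, 3; sum = 28.
Person mean = 28 / 14 ≈ 2.0000
Prorated total = (28 / 14) × 15 = 30.00 (to 2 dp)

30.00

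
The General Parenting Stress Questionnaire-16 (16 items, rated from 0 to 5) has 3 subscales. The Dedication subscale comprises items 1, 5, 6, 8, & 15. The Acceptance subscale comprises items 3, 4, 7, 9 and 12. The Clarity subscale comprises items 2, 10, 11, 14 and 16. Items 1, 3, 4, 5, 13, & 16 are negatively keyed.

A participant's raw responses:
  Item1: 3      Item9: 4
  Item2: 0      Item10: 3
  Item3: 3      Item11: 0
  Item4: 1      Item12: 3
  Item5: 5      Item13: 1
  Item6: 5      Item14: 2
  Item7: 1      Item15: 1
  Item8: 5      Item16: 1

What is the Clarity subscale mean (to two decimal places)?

Clarity items: 2, 10, 11, 14, 16.
Of these, item 16 is negatively keyed; on a 0–5 scale, reversed = 5 − raw.
  item 2: 0
  item 10: 3
  item 11: 0
  item 14: 2
  item 16: 5 − 1 = 4
Sum = 0 + 3 + 0 + 2 + 4 = 9
Mean = 9 / 5 = 1.80

1.80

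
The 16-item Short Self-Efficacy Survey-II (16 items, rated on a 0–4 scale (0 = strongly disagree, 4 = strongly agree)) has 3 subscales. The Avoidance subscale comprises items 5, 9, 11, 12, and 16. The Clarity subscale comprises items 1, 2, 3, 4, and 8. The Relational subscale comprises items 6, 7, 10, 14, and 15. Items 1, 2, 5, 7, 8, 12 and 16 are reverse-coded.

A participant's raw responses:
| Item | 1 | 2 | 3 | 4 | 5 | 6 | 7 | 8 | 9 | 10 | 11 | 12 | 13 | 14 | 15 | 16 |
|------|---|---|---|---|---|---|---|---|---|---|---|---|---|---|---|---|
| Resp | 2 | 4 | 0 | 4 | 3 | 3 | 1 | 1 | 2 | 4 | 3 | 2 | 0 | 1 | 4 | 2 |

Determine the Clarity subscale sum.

Clarity items: 1, 2, 3, 4, 8.
Of these, items 1, 2 and 8 are reverse-coded; reverse-coded value = 4 − response.
  item 1: 4 − 2 = 2
  item 2: 4 − 4 = 0
  item 3: 0
  item 4: 4
  item 8: 4 − 1 = 3
Sum = 2 + 0 + 0 + 4 + 3 = 9

9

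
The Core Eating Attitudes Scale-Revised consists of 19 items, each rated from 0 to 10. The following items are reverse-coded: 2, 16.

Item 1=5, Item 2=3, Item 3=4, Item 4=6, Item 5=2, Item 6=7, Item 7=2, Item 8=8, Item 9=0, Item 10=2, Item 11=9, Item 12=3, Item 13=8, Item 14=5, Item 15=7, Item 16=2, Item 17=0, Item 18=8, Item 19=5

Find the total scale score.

96

Raw sum = 86. Reverse-coded items: 2, 16; their raw sum = 5.
Each reversal replaces raw with 10 − raw, changing the total by 10 − 2·raw per item.
Total = 86 + 2·10 − 2·5 = 86 + 20 − 10 = 96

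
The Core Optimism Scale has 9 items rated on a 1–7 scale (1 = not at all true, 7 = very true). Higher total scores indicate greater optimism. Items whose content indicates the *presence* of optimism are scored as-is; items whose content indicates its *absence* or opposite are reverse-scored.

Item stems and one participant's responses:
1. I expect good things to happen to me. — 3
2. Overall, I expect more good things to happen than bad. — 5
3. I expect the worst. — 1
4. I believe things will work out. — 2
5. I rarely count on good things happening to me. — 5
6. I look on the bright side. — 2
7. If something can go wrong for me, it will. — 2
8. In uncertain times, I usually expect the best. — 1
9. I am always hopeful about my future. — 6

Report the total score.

Items 3, 5, 7 describe the absence/opposite of optimism → reverse-score.
reverse-coded value = 8 − response.
  item 1: 3
  item 2: 5
  item 3: 8 − 1 = 7
  item 4: 2
  item 5: 8 − 5 = 3
  item 6: 2
  item 7: 8 − 2 = 6
  item 8: 1
  item 9: 6
Total = 3 + 5 + 7 + 2 + 3 + 2 + 6 + 1 + 6 = 35

35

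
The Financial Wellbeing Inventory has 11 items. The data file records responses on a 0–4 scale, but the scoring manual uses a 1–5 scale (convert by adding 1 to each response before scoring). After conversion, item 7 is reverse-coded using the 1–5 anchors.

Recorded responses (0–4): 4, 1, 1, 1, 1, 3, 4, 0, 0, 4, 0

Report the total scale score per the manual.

26

Convert to 1–5: 5, 2, 2, 2, 2, 4, 5, 1, 1, 5, 1
Reverse-coded (reverse-coded value = 6 − response):
  item 7: 6 − 5 = 1
Scored: 5, 2, 2, 2, 2, 4, 1, 1, 1, 5, 1
Total = 26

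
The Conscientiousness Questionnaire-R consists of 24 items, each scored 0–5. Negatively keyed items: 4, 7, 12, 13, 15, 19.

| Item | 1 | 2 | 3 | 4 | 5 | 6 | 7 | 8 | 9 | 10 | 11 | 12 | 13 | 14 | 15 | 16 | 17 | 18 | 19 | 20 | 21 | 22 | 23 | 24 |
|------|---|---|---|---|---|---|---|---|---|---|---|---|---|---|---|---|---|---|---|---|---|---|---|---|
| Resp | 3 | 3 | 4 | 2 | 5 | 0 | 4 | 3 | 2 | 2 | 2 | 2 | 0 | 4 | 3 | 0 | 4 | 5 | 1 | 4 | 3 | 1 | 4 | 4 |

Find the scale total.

Raw sum = 65. Negatively keyed items: 4, 7, 12, 13, 15, 19; their raw sum = 12.
Each reversal replaces raw with 5 − raw, changing the total by 5 − 2·raw per item.
Total = 65 + 6·5 − 2·12 = 65 + 30 − 24 = 71

71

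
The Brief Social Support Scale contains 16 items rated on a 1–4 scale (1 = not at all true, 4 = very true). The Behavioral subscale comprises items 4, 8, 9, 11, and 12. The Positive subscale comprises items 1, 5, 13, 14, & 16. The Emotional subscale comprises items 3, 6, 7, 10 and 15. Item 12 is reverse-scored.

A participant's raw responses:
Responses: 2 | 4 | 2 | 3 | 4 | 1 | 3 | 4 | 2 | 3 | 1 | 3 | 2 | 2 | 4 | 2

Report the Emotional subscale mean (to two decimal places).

2.60

Emotional items: 3, 6, 7, 10, 15.
  item 3: 2
  item 6: 1
  item 7: 3
  item 10: 3
  item 15: 4
Sum = 2 + 1 + 3 + 3 + 4 = 13
Mean = 13 / 5 = 2.60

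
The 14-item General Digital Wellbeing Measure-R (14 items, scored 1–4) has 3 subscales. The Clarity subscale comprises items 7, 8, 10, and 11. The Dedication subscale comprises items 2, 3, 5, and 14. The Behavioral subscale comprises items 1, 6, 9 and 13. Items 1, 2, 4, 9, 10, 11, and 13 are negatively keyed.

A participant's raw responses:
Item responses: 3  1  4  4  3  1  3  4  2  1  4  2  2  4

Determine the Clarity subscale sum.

12

Clarity items: 7, 8, 10, 11.
Of these, items 10 & 11 are negatively keyed; reversed = (1+4) − raw = 5 − raw.
  item 7: 3
  item 8: 4
  item 10: 5 − 1 = 4
  item 11: 5 − 4 = 1
Sum = 3 + 4 + 4 + 1 = 12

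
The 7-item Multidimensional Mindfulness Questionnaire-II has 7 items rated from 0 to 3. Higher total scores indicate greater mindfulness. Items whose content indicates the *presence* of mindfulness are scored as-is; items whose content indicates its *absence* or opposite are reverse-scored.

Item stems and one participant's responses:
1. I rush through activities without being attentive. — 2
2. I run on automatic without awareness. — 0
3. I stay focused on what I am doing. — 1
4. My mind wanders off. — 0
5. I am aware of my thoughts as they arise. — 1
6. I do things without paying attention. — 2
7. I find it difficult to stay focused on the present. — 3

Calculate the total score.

Items 1, 2, 4, 6, 7 describe the absence/opposite of mindfulness → reverse-score.
reverse-coded value = 3 − response.
  item 1: 3 − 2 = 1
  item 2: 3 − 0 = 3
  item 3: 1
  item 4: 3 − 0 = 3
  item 5: 1
  item 6: 3 − 2 = 1
  item 7: 3 − 3 = 0
Total = 1 + 3 + 1 + 3 + 1 + 1 + 0 = 10

10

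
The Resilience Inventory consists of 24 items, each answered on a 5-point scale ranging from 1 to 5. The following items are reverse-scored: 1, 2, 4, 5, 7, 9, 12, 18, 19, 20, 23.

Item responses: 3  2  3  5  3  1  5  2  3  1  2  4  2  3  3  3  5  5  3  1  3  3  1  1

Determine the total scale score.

63

Raw sum = 67. Reverse-scored items: 1, 2, 4, 5, 7, 9, 12, 18, 19, 20, 23; their raw sum = 35.
Each reversal replaces raw with 6 − raw, changing the total by 6 − 2·raw per item.
Total = 67 + 11·6 − 2·35 = 67 + 66 − 70 = 63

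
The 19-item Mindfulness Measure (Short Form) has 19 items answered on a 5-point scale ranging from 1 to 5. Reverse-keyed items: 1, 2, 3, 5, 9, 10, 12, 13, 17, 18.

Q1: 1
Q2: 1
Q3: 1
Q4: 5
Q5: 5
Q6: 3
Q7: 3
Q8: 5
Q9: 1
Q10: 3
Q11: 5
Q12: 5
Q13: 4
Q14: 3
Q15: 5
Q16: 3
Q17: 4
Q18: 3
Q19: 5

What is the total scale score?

69

Reversing items 1, 2, 3, 5, 9, 10, 12, 13, 17 and 18 with 6 − raw:
Total = (6−1) + (6−1) + (6−1) + 5 + (6−5) + 3 + 3 + 5 + (6−1) + (6−3) + 5 + (6−5) + (6−4) + 3 + 5 + 3 + (6−4) + (6−3) + 5
      = 5 + 5 + 5 + 5 + 1 + 3 + 3 + 5 + 5 + 3 + 5 + 1 + 2 + 3 + 5 + 3 + 2 + 3 + 5 = 69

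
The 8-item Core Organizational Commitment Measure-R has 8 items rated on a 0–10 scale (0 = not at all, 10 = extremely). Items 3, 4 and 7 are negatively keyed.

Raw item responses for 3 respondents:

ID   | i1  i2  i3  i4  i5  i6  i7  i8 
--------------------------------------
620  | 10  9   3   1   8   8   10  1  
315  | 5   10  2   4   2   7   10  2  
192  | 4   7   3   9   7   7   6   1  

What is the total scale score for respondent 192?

Respondent 192 raw: 4, 7, 3, 9, 7, 7, 6, 1.
Reverse-coded (reversed = (0+10) − raw = 10 − raw):
  item 1: 4
  item 2: 7
  item 3: 10 − 3 = 7
  item 4: 10 − 9 = 1
  item 5: 7
  item 6: 7
  item 7: 10 − 6 = 4
  item 8: 1
Sum = 4 + 7 + 7 + 1 + 7 + 7 + 4 + 1 = 38

38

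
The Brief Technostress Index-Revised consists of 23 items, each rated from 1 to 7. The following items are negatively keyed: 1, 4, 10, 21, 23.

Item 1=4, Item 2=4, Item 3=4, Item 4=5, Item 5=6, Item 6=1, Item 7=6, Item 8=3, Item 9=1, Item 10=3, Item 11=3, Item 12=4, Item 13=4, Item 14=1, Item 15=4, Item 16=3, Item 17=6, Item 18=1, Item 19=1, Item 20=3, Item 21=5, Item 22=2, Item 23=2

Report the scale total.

78

Reversing items 1, 4, 10, 21, and 23 with 8 − raw:
Total = (8−4) + 4 + 4 + (8−5) + 6 + 1 + 6 + 3 + 1 + (8−3) + 3 + 4 + 4 + 1 + 4 + 3 + 6 + 1 + 1 + 3 + (8−5) + 2 + (8−2)
      = 4 + 4 + 4 + 3 + 6 + 1 + 6 + 3 + 1 + 5 + 3 + 4 + 4 + 1 + 4 + 3 + 6 + 1 + 1 + 3 + 3 + 2 + 6 = 78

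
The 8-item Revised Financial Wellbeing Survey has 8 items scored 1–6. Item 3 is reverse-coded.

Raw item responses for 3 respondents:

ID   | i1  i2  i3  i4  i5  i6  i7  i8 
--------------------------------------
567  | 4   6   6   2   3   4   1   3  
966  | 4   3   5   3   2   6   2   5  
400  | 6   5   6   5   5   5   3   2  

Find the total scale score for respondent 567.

24

Respondent 567 raw: 4, 6, 6, 2, 3, 4, 1, 3.
Reverse-coded (reverse-coded value = 7 − response):
  item 1: 4
  item 2: 6
  item 3: 7 − 6 = 1
  item 4: 2
  item 5: 3
  item 6: 4
  item 7: 1
  item 8: 3
Sum = 4 + 6 + 1 + 2 + 3 + 4 + 1 + 3 = 24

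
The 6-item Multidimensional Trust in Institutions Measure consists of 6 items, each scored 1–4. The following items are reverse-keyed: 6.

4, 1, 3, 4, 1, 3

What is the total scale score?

Reverse-coded items (reverse-coded value = 5 − response):
  item 6: 5 − 3 = 2
Scored items: 4, 1, 3, 4, 1, 2
Total = 4 + 1 + 3 + 4 + 1 + 2 = 15

15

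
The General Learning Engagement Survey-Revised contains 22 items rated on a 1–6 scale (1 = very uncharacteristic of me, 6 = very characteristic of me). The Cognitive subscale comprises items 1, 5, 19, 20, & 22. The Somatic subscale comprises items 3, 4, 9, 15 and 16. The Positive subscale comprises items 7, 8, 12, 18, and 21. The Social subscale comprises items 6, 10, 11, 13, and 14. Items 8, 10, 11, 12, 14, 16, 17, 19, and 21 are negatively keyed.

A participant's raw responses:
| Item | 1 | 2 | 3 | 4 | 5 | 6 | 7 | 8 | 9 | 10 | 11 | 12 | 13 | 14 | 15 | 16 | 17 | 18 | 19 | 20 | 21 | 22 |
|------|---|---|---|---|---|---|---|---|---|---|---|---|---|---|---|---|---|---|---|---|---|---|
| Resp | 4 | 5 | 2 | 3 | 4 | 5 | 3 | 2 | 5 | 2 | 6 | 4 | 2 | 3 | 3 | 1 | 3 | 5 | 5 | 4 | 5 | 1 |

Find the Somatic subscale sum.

Somatic items: 3, 4, 9, 15, 16.
Of these, item 16 is negatively keyed; on a 1–6 scale, reversed = 7 − raw.
  item 3: 2
  item 4: 3
  item 9: 5
  item 15: 3
  item 16: 7 − 1 = 6
Sum = 2 + 3 + 5 + 3 + 6 = 19

19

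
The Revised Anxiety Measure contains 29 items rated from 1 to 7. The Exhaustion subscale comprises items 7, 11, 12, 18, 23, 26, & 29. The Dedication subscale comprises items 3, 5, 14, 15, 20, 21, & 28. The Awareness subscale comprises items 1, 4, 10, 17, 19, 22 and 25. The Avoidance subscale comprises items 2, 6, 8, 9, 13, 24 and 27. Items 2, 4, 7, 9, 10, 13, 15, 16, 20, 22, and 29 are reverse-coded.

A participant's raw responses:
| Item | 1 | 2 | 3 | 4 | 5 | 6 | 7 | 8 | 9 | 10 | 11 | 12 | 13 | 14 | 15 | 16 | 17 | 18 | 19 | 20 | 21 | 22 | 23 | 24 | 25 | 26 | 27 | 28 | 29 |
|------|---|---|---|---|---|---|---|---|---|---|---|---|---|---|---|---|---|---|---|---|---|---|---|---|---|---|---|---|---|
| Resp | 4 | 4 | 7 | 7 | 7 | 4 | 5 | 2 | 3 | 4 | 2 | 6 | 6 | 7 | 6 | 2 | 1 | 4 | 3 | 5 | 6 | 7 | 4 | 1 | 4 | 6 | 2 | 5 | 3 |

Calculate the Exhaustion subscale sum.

Exhaustion items: 7, 11, 12, 18, 23, 26, 29.
Of these, items 7 and 29 are reverse-coded; on a 1–7 scale, reversed = 8 − raw.
  item 7: 8 − 5 = 3
  item 11: 2
  item 12: 6
  item 18: 4
  item 23: 4
  item 26: 6
  item 29: 8 − 3 = 5
Sum = 3 + 2 + 6 + 4 + 4 + 6 + 5 = 30

30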